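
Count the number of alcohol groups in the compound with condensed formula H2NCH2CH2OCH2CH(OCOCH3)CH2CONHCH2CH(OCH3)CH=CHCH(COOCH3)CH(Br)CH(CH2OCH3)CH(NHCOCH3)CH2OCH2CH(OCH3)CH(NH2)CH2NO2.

0

Working along the chain:
  H2NCH2: –NH2 on an sp³ carbon with no adjacent C=O → amine.
  CH2OCH2: C–O–C with sp³ carbons on both sides and no adjacent C=O → ether.
  CH(OCOCH3): pendant –OC(=O)CH3: an acyloxy group → ester.
  CH2CONHCH2: –C(=O)–N– linkage → amide (the N is not an amine).
  CH(OCH3): pendant –OCH3: C–O–C with sp³ C, no adjacent C=O → ether.
  CH=CH: C=C double bond → alkene.
  CH(COOCH3): pendant –COOCH3: carbonyl C bonded to C and –OCH3 → ester.
  CH(Br): halogen on an sp³ carbon → alkyl halide.
  CH(CH2OCH3): pendant –CH2OCH3: C–O–C linkage → ether.
  CH(NHCOCH3): pendant –NHC(=O)CH3: N bonded to a carbonyl → amide (not amine).
  CH2OCH2: C–O–C with sp³ carbons on both sides and no adjacent C=O → ether.
  CH(OCH3): pendant –OCH3: C–O–C with sp³ C, no adjacent C=O → ether.
  CH(NH2): –NH2 on an sp³ carbon with no adjacent C=O → amine.
  CH2NO2: –NO2 on carbon → nitro group.
No segment is a alcohol: CH2OCH2 is ether, not alcohol; CH(OCH3) is ether, not alcohol; CH(CH2OCH3) is ether, not alcohol. → 0.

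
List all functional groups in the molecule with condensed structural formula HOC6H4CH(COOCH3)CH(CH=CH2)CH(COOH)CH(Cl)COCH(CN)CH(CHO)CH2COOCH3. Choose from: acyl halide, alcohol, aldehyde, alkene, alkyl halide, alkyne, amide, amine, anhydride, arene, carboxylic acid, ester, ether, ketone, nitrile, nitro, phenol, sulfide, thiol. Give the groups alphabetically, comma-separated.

aldehyde, alkene, alkyl halide, arene, carboxylic acid, ester, ketone, nitrile, phenol

Reading the structure from left to right:
  HOC6H4: –OH attached directly to an aromatic ring → phenol (not alcohol); the ring itself is an arene.
  CH(COOCH3): pendant –COOCH3: carbonyl C bonded to C and –OCH3 → ester.
  CH(CH=CH2): pendant –CH=CH2: C=C double bond → alkene.
  CH(COOH): pendant –COOH: carbonyl C bonded to C and –OH → carboxylic acid.
  CH(Cl): halogen on an sp³ carbon → alkyl halide.
  CO: –C(=O)– with carbon on both sides → ketone.
  CH(CN): pendant –C≡N: nitrile.
  CH(CHO): pendant –CHO: carbonyl C bonded to C and H → aldehyde.
  COOCH3: –C(=O)OCH3: carbonyl C bonded to C and to –OCH3 → ester (not ketone + ether).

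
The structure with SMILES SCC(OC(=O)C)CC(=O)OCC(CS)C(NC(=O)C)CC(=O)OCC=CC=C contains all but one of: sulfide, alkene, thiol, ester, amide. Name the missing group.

thiol: present (HSCH2 — –SH on an sp³ carbon → thiol).
ester: present (CH(OCOCH3) — pendant –OC(=O)CH3: an acyloxy group → ester).
amide: present (CH(NHCOCH3) — pendant –NHC(=O)CH3: N bonded to a carbonyl → amide (not amine)).
alkene: present (CH=CH — C=C double bond → alkene).
sulfide: no segment matches this pattern.

sulfide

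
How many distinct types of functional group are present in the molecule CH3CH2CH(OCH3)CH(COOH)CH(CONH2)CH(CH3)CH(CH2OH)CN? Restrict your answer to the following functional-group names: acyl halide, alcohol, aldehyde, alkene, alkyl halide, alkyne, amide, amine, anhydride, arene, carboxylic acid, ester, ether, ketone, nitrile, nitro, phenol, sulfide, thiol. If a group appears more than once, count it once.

Taking each segment in turn:
  CH(OCH3): pendant –OCH3: C–O–C with sp³ C, no adjacent C=O → ether.
  CH(COOH): pendant –COOH: carbonyl C bonded to C and –OH → carboxylic acid.
  CH(CONH2): pendant –CONH2: carbonyl C bonded to C and N → amide.
  CH(CH2OH): pendant –CH2OH on an sp³ backbone C → alcohol.
  CN: –C≡N: carbon triple-bonded to nitrogen → nitrile.
Distinct types present: alcohol, amide, carboxylic acid, ether, nitrile.

5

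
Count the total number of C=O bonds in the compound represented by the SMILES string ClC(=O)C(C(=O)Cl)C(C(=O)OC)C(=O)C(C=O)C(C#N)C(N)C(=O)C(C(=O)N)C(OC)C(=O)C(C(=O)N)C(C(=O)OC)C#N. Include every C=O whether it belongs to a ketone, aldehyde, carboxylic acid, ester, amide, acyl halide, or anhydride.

ClCO: acyl halide, 1 C=O (running total 1).
CH(COCl): acyl halide, 1 C=O (running total 2).
CH(COOCH3): ester, 1 C=O (running total 3).
CO: ketone, 1 C=O (running total 4).
CH(CHO): aldehyde, 1 C=O (running total 5).
CO: ketone, 1 C=O (running total 6).
CH(CONH2): amide, 1 C=O (running total 7).
CO: ketone, 1 C=O (running total 8).
CH(CONH2): amide, 1 C=O (running total 9).
CH(COOCH3): ester, 1 C=O (running total 10).

10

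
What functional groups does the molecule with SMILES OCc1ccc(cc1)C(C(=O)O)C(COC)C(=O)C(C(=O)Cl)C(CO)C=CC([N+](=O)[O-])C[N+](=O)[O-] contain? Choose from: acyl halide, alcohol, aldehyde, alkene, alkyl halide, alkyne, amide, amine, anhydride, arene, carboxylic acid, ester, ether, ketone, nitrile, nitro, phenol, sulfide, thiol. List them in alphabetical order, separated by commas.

acyl halide, alcohol, alkene, arene, carboxylic acid, ether, ketone, nitro

Taking each segment in turn:
  HOCH2: HO– on an sp³ carbon → alcohol.
  C6H4: para-disubstituted benzene ring → arene.
  CH(COOH): pendant –COOH: carbonyl C bonded to C and –OH → carboxylic acid.
  CH(CH2OCH3): pendant –CH2OCH3: C–O–C linkage → ether.
  CO: –C(=O)– with carbon on both sides → ketone.
  CH(COCl): pendant –C(=O)X: carbonyl C bonded to C and halogen → acyl halide.
  CH(CH2OH): pendant –CH2OH on an sp³ backbone C → alcohol.
  CH=CH: C=C double bond → alkene.
  CH(NO2): –NO2 on an sp³ carbon → nitro (the N=O is not a carbonyl).
  CH2NO2: –NO2 on carbon → nitro group.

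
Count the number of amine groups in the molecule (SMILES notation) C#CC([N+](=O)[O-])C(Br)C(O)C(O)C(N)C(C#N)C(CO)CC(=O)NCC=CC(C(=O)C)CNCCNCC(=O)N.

3

Working along the chain:
  HC≡C: C≡C triple bond → alkyne.
  CH(NO2): –NO2 on an sp³ carbon → nitro (the N=O is not a carbonyl).
  CH(Br): halogen on an sp³ carbon → alkyl halide.
  CH(OH): –OH on an sp³ carbon → alcohol (secondary).
  CH(OH): –OH on an sp³ carbon → alcohol (secondary).
  CH(NH2): –NH2 on an sp³ carbon with no adjacent C=O → amine.
  CH(CN): pendant –C≡N: nitrile.
  CH(CH2OH): pendant –CH2OH on an sp³ backbone C → alcohol.
  CH2CONHCH2: –C(=O)–N– linkage → amide (the N is not an amine).
  CH=CH: C=C double bond → alkene.
  CH(COCH3): pendant –COCH3: carbonyl C bonded to two carbons → ketone.
  CH2NHCH2: C–N–C with sp³ carbons and no adjacent C=O → amine (secondary).
  CH2NHCH2: C–N–C with sp³ carbons and no adjacent C=O → amine (secondary).
  CONH2: –C(=O)NH2: carbonyl C bonded to C and to N → amide (the N is not a separate amine).
Amine appears at: CH(NH2), CH2NHCH2, CH2NHCH2 → 3.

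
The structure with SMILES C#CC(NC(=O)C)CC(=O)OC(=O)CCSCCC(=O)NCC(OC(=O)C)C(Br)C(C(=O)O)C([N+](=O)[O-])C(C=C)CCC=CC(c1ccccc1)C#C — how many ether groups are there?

Taking each segment in turn:
  HC≡C: C≡C triple bond → alkyne.
  CH(NHCOCH3): pendant –NHC(=O)CH3: N bonded to a carbonyl → amide (not amine).
  CH2CO-O-COCH2: two acyl groups sharing one oxygen, –C(=O)–O–C(=O)– → anhydride.
  CH2SCH2: C–S–C linkage → sulfide (thioether).
  CH2CONHCH2: –C(=O)–N– linkage → amide (the N is not an amine).
  CH(OCOCH3): pendant –OC(=O)CH3: an acyloxy group → ester.
  CH(Br): halogen on an sp³ carbon → alkyl halide.
  CH(COOH): pendant –COOH: carbonyl C bonded to C and –OH → carboxylic acid.
  CH(NO2): –NO2 on an sp³ carbon → nitro (the N=O is not a carbonyl).
  CH(CH=CH2): pendant –CH=CH2: C=C double bond → alkene.
  CH=CH: C=C double bond → alkene.
  CH(C6H5): pendant –C6H5: benzene ring → arene.
  C≡CH: C≡C triple bond → alkyne.
No segment is a ether: CH2CO-O-COCH2 is anhydride, not ether; CH2SCH2 is sulfide, not ether; CH(OCOCH3) is ester, not ether. → 0.

0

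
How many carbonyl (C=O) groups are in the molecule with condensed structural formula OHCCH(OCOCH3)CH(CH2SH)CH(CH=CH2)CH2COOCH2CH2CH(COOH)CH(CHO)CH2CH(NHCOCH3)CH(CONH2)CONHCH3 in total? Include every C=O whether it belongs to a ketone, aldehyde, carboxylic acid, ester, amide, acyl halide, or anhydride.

8

OHC: aldehyde, 1 C=O (running total 1).
CH(OCOCH3): ester, 1 C=O (running total 2).
CH2COOCH2: ester, 1 C=O (running total 3).
CH(COOH): carboxylic acid, 1 C=O (running total 4).
CH(CHO): aldehyde, 1 C=O (running total 5).
CH(NHCOCH3): amide, 1 C=O (running total 6).
CH(CONH2): amide, 1 C=O (running total 7).
CONHCH3: amide, 1 C=O (running total 8).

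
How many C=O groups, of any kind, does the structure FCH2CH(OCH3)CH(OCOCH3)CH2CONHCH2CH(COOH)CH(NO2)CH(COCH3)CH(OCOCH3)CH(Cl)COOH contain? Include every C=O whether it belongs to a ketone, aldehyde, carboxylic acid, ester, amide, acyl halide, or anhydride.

CH(OCOCH3): ester, 1 C=O (running total 1).
CH2CONHCH2: amide, 1 C=O (running total 2).
CH(COOH): carboxylic acid, 1 C=O (running total 3).
CH(COCH3): ketone, 1 C=O (running total 4).
CH(OCOCH3): ester, 1 C=O (running total 5).
COOH: carboxylic acid, 1 C=O (running total 6).

6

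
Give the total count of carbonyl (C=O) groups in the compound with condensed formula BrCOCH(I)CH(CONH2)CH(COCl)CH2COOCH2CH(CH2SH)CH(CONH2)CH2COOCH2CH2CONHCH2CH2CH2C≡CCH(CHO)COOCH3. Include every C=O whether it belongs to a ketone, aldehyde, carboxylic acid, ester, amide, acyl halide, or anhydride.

BrCO: acyl halide, 1 C=O (running total 1).
CH(CONH2): amide, 1 C=O (running total 2).
CH(COCl): acyl halide, 1 C=O (running total 3).
CH2COOCH2: ester, 1 C=O (running total 4).
CH(CONH2): amide, 1 C=O (running total 5).
CH2COOCH2: ester, 1 C=O (running total 6).
CH2CONHCH2: amide, 1 C=O (running total 7).
CH(CHO): aldehyde, 1 C=O (running total 8).
COOCH3: ester, 1 C=O (running total 9).

9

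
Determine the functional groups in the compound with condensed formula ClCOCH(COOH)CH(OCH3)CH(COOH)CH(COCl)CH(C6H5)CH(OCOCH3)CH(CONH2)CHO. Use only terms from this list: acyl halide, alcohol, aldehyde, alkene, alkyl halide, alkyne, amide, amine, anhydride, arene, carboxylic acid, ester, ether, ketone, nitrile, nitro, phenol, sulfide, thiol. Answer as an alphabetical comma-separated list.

Taking each segment in turn:
  ClCO: –C(=O)Cl: carbonyl C bonded to C and to a halogen → acyl halide (not alkyl halide).
  CH(COOH): pendant –COOH: carbonyl C bonded to C and –OH → carboxylic acid.
  CH(OCH3): pendant –OCH3: C–O–C with sp³ C, no adjacent C=O → ether.
  CH(COOH): pendant –COOH: carbonyl C bonded to C and –OH → carboxylic acid.
  CH(COCl): pendant –C(=O)X: carbonyl C bonded to C and halogen → acyl halide.
  CH(C6H5): pendant –C6H5: benzene ring → arene.
  CH(OCOCH3): pendant –OC(=O)CH3: an acyloxy group → ester.
  CH(CONH2): pendant –CONH2: carbonyl C bonded to C and N → amide.
  CHO: terminal –CHO: carbonyl C bonded to H and C → aldehyde.

acyl halide, aldehyde, amide, arene, carboxylic acid, ester, ether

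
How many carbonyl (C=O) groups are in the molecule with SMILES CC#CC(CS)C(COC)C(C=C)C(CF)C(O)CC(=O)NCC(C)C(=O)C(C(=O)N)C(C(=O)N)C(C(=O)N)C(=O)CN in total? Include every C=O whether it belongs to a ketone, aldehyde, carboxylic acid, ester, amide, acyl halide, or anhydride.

6

CH2CONHCH2: amide, 1 C=O (running total 1).
CO: ketone, 1 C=O (running total 2).
CH(CONH2): amide, 1 C=O (running total 3).
CH(CONH2): amide, 1 C=O (running total 4).
CH(CONH2): amide, 1 C=O (running total 5).
CO: ketone, 1 C=O (running total 6).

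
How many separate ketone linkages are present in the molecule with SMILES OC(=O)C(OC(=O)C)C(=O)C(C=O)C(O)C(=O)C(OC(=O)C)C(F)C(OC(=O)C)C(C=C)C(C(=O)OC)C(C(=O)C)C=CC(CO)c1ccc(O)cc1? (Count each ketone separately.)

3

Reading the structure from left to right:
  HOOC: –COOH: carbonyl C bonded to –OH and C → carboxylic acid (the –OH is not a separate alcohol).
  CH(OCOCH3): pendant –OC(=O)CH3: an acyloxy group → ester.
  CO: –C(=O)– with carbon on both sides → ketone.
  CH(CHO): pendant –CHO: carbonyl C bonded to C and H → aldehyde.
  CH(OH): –OH on an sp³ carbon → alcohol (secondary).
  CO: –C(=O)– with carbon on both sides → ketone.
  CH(OCOCH3): pendant –OC(=O)CH3: an acyloxy group → ester.
  CH(F): halogen on an sp³ carbon → alkyl halide.
  CH(OCOCH3): pendant –OC(=O)CH3: an acyloxy group → ester.
  CH(CH=CH2): pendant –CH=CH2: C=C double bond → alkene.
  CH(COOCH3): pendant –COOCH3: carbonyl C bonded to C and –OCH3 → ester.
  CH(COCH3): pendant –COCH3: carbonyl C bonded to two carbons → ketone.
  CH=CH: C=C double bond → alkene.
  CH(CH2OH): pendant –CH2OH on an sp³ backbone C → alcohol.
  C6H4OH: –OH attached directly to an aromatic ring → phenol (not alcohol); the ring itself is an arene.
Ketone appears at: CO, CO, CH(COCH3) → 3.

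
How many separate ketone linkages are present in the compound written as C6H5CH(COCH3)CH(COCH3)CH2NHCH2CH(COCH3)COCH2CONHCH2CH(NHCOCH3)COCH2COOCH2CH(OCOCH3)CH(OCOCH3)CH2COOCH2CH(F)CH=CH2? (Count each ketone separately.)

5

C6H5– phenyl ring → arene.
pendant –COCH3: carbonyl C bonded to two carbons → ketone.
pendant –COCH3: carbonyl C bonded to two carbons → ketone.
C–N–C with sp³ carbons and no adjacent C=O → amine (secondary).
pendant –COCH3: carbonyl C bonded to two carbons → ketone.
–C(=O)– with carbon on both sides → ketone.
–C(=O)–N– linkage → amide (the N is not an amine).
pendant –NHC(=O)CH3: N bonded to a carbonyl → amide (not amine).
–C(=O)– with carbon on both sides → ketone.
–C(=O)–O–C with C on the carbonyl side → ester.
pendant –OC(=O)CH3: an acyloxy group → ester.
pendant –OC(=O)CH3: an acyloxy group → ester.
–C(=O)–O–C with C on the carbonyl side → ester.
halogen on an sp³ carbon → alkyl halide.
C=C double bond → alkene.
Ketone appears at: CH(COCH3), CH(COCH3), CH(COCH3), CO, CO → 5.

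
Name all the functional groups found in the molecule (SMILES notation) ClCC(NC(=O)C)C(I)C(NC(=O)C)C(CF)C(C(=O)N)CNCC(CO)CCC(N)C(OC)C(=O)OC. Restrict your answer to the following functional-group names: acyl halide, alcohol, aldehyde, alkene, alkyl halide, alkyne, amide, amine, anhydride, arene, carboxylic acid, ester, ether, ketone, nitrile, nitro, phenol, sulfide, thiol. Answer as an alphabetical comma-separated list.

Taking each segment in turn:
  ClCH2: halogen on an sp³ carbon → alkyl halide.
  CH(NHCOCH3): pendant –NHC(=O)CH3: N bonded to a carbonyl → amide (not amine).
  CH(I): halogen on an sp³ carbon → alkyl halide.
  CH(NHCOCH3): pendant –NHC(=O)CH3: N bonded to a carbonyl → amide (not amine).
  CH(CH2F): pendant –CH2X: halogen on sp³ carbon → alkyl halide.
  CH(CONH2): pendant –CONH2: carbonyl C bonded to C and N → amide.
  CH2NHCH2: C–N–C with sp³ carbons and no adjacent C=O → amine (secondary).
  CH(CH2OH): pendant –CH2OH on an sp³ backbone C → alcohol.
  CH(NH2): –NH2 on an sp³ carbon with no adjacent C=O → amine.
  CH(OCH3): pendant –OCH3: C–O–C with sp³ C, no adjacent C=O → ether.
  COOCH3: –C(=O)OCH3: carbonyl C bonded to C and to –OCH3 → ester (not ketone + ether).

alcohol, alkyl halide, amide, amine, ester, ether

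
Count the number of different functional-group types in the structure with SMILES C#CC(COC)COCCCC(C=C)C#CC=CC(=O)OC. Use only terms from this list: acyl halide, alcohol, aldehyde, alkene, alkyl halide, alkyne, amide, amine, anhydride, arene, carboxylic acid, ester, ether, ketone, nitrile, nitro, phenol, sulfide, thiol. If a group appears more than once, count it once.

Reading the structure from left to right:
  HC≡C: C≡C triple bond → alkyne.
  CH(CH2OCH3): pendant –CH2OCH3: C–O–C linkage → ether.
  CH2OCH2: C–O–C with sp³ carbons on both sides and no adjacent C=O → ether.
  CH(CH=CH2): pendant –CH=CH2: C=C double bond → alkene.
  C≡C: C≡C triple bond → alkyne.
  CH=CH: C=C double bond → alkene.
  COOCH3: –C(=O)OCH3: carbonyl C bonded to C and to –OCH3 → ester (not ketone + ether).
Distinct types present: alkene, alkyne, ester, ether.

4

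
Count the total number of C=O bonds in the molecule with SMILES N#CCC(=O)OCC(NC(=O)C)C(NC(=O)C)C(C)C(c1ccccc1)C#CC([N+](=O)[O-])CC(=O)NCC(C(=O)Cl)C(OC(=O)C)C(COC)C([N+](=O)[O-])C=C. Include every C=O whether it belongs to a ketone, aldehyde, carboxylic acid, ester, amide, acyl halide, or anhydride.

CH2COOCH2: ester, 1 C=O (running total 1).
CH(NHCOCH3): amide, 1 C=O (running total 2).
CH(NHCOCH3): amide, 1 C=O (running total 3).
CH2CONHCH2: amide, 1 C=O (running total 4).
CH(COCl): acyl halide, 1 C=O (running total 5).
CH(OCOCH3): ester, 1 C=O (running total 6).

6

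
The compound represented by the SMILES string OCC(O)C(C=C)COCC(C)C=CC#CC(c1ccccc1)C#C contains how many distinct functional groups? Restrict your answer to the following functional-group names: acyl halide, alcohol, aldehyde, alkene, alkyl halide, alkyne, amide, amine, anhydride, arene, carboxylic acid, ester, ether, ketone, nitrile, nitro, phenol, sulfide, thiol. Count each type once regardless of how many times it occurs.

Reading the structure from left to right:
  HOCH2: HO– on an sp³ carbon → alcohol.
  CH(OH): –OH on an sp³ carbon → alcohol (secondary).
  CH(CH=CH2): pendant –CH=CH2: C=C double bond → alkene.
  CH2OCH2: C–O–C with sp³ carbons on both sides and no adjacent C=O → ether.
  CH=CH: C=C double bond → alkene.
  C≡C: C≡C triple bond → alkyne.
  CH(C6H5): pendant –C6H5: benzene ring → arene.
  C≡CH: C≡C triple bond → alkyne.
Distinct types present: alcohol, alkene, alkyne, arene, ether.

5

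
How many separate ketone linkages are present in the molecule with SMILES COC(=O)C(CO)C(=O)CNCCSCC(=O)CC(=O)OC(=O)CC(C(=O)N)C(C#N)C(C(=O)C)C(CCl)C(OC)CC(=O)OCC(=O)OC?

Taking each segment in turn:
  CH3OOC: CH3O–C(=O)–: carbonyl C bonded to C and to –OCH3 → ester (not ketone + ether).
  CH(CH2OH): pendant –CH2OH on an sp³ backbone C → alcohol.
  CO: –C(=O)– with carbon on both sides → ketone.
  CH2NHCH2: C–N–C with sp³ carbons and no adjacent C=O → amine (secondary).
  CH2SCH2: C–S–C linkage → sulfide (thioether).
  CO: –C(=O)– with carbon on both sides → ketone.
  CH2CO-O-COCH2: two acyl groups sharing one oxygen, –C(=O)–O–C(=O)– → anhydride.
  CH(CONH2): pendant –CONH2: carbonyl C bonded to C and N → amide.
  CH(CN): pendant –C≡N: nitrile.
  CH(COCH3): pendant –COCH3: carbonyl C bonded to two carbons → ketone.
  CH(CH2Cl): pendant –CH2X: halogen on sp³ carbon → alkyl halide.
  CH(OCH3): pendant –OCH3: C–O–C with sp³ C, no adjacent C=O → ether.
  CH2COOCH2: –C(=O)–O–C with C on the carbonyl side → ester.
  COOCH3: –C(=O)OCH3: carbonyl C bonded to C and to –OCH3 → ester (not ketone + ether).
Ketone appears at: CO, CO, CH(COCH3) → 3.

3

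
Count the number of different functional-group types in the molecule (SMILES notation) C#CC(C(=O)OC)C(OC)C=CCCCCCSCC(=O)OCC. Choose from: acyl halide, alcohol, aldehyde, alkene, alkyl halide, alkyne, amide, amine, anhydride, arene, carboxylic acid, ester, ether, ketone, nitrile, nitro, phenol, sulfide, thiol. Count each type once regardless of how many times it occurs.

5

C≡C triple bond → alkyne.
pendant –COOCH3: carbonyl C bonded to C and –OCH3 → ester.
pendant –OCH3: C–O–C with sp³ C, no adjacent C=O → ether.
C=C double bond → alkene.
C–S–C linkage → sulfide (thioether).
–C(=O)OCH2CH3: carbonyl C bonded to C and to –OEt → ester.
Distinct types present: alkene, alkyne, ester, ether, sulfide.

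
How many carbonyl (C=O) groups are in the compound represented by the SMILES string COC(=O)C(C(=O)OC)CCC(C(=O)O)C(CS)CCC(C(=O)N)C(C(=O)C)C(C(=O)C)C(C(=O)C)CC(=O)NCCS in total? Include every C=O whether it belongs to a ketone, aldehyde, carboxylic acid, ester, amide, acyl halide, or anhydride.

8

CH3OOC: ester, 1 C=O (running total 1).
CH(COOCH3): ester, 1 C=O (running total 2).
CH(COOH): carboxylic acid, 1 C=O (running total 3).
CH(CONH2): amide, 1 C=O (running total 4).
CH(COCH3): ketone, 1 C=O (running total 5).
CH(COCH3): ketone, 1 C=O (running total 6).
CH(COCH3): ketone, 1 C=O (running total 7).
CH2CONHCH2: amide, 1 C=O (running total 8).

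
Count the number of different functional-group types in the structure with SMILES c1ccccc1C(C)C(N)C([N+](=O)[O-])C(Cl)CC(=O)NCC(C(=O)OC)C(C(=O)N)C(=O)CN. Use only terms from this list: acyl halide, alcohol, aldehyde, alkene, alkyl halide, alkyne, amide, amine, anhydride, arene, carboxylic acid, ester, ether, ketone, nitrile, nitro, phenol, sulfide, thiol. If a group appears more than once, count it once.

7

C6H5– phenyl ring → arene.
–NH2 on an sp³ carbon with no adjacent C=O → amine.
–NO2 on an sp³ carbon → nitro (the N=O is not a carbonyl).
halogen on an sp³ carbon → alkyl halide.
–C(=O)–N– linkage → amide (the N is not an amine).
pendant –COOCH3: carbonyl C bonded to C and –OCH3 → ester.
pendant –CONH2: carbonyl C bonded to C and N → amide.
–C(=O)– with carbon on both sides → ketone.
–NH2 on an sp³ carbon with no adjacent C=O → amine.
Distinct types present: alkyl halide, amide, amine, arene, ester, ketone, nitro.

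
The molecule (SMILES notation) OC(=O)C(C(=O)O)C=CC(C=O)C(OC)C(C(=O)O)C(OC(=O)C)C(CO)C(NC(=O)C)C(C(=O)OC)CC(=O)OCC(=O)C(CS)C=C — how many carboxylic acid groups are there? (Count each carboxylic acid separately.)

3

Working along the chain:
  HOOC: –COOH: carbonyl C bonded to –OH and C → carboxylic acid (the –OH is not a separate alcohol).
  CH(COOH): pendant –COOH: carbonyl C bonded to C and –OH → carboxylic acid.
  CH=CH: C=C double bond → alkene.
  CH(CHO): pendant –CHO: carbonyl C bonded to C and H → aldehyde.
  CH(OCH3): pendant –OCH3: C–O–C with sp³ C, no adjacent C=O → ether.
  CH(COOH): pendant –COOH: carbonyl C bonded to C and –OH → carboxylic acid.
  CH(OCOCH3): pendant –OC(=O)CH3: an acyloxy group → ester.
  CH(CH2OH): pendant –CH2OH on an sp³ backbone C → alcohol.
  CH(NHCOCH3): pendant –NHC(=O)CH3: N bonded to a carbonyl → amide (not amine).
  CH(COOCH3): pendant –COOCH3: carbonyl C bonded to C and –OCH3 → ester.
  CH2COOCH2: –C(=O)–O–C with C on the carbonyl side → ester.
  CO: –C(=O)– with carbon on both sides → ketone.
  CH(CH2SH): pendant –CH2SH → thiol.
  CH=CH2: C=C double bond → alkene.
Carboxylic acid appears at: HOOC, CH(COOH), CH(COOH) → 3.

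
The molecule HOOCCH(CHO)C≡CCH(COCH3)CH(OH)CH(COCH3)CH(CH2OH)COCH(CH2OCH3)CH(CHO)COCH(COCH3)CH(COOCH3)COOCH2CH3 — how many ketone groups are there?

5

–COOH: carbonyl C bonded to –OH and C → carboxylic acid (the –OH is not a separate alcohol).
pendant –CHO: carbonyl C bonded to C and H → aldehyde.
C≡C triple bond → alkyne.
pendant –COCH3: carbonyl C bonded to two carbons → ketone.
–OH on an sp³ carbon → alcohol (secondary).
pendant –COCH3: carbonyl C bonded to two carbons → ketone.
pendant –CH2OH on an sp³ backbone C → alcohol.
–C(=O)– with carbon on both sides → ketone.
pendant –CH2OCH3: C–O–C linkage → ether.
pendant –CHO: carbonyl C bonded to C and H → aldehyde.
–C(=O)– with carbon on both sides → ketone.
pendant –COCH3: carbonyl C bonded to two carbons → ketone.
pendant –COOCH3: carbonyl C bonded to C and –OCH3 → ester.
–C(=O)OCH2CH3: carbonyl C bonded to C and to –OEt → ester.
Ketone appears at: CH(COCH3), CH(COCH3), CO, CO, CH(COCH3) → 5.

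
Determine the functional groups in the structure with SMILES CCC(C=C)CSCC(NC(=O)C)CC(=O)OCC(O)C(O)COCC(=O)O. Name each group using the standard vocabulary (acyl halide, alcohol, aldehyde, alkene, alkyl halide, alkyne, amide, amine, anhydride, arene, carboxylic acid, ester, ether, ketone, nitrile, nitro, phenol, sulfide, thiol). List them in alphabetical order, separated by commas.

alcohol, alkene, amide, carboxylic acid, ester, ether, sulfide

Working along the chain:
  CH(CH=CH2): pendant –CH=CH2: C=C double bond → alkene.
  CH2SCH2: C–S–C linkage → sulfide (thioether).
  CH(NHCOCH3): pendant –NHC(=O)CH3: N bonded to a carbonyl → amide (not amine).
  CH2COOCH2: –C(=O)–O–C with C on the carbonyl side → ester.
  CH(OH): –OH on an sp³ carbon → alcohol (secondary).
  CH(OH): –OH on an sp³ carbon → alcohol (secondary).
  CH2OCH2: C–O–C with sp³ carbons on both sides and no adjacent C=O → ether.
  COOH: –COOH: carbonyl C bonded to –OH and C → carboxylic acid (the –OH is not a separate alcohol).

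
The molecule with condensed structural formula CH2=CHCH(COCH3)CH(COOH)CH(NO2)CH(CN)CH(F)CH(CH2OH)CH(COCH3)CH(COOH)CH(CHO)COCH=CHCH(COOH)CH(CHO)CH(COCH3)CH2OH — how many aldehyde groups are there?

2

Reading the structure from left to right:
  CH2=CH: C=C double bond → alkene.
  CH(COCH3): pendant –COCH3: carbonyl C bonded to two carbons → ketone.
  CH(COOH): pendant –COOH: carbonyl C bonded to C and –OH → carboxylic acid.
  CH(NO2): –NO2 on an sp³ carbon → nitro (the N=O is not a carbonyl).
  CH(CN): pendant –C≡N: nitrile.
  CH(F): halogen on an sp³ carbon → alkyl halide.
  CH(CH2OH): pendant –CH2OH on an sp³ backbone C → alcohol.
  CH(COCH3): pendant –COCH3: carbonyl C bonded to two carbons → ketone.
  CH(COOH): pendant –COOH: carbonyl C bonded to C and –OH → carboxylic acid.
  CH(CHO): pendant –CHO: carbonyl C bonded to C and H → aldehyde.
  CO: –C(=O)– with carbon on both sides → ketone.
  CH=CH: C=C double bond → alkene.
  CH(COOH): pendant –COOH: carbonyl C bonded to C and –OH → carboxylic acid.
  CH(CHO): pendant –CHO: carbonyl C bonded to C and H → aldehyde.
  CH(COCH3): pendant –COCH3: carbonyl C bonded to two carbons → ketone.
  CH2OH: –OH on an sp³ carbon → alcohol.
Aldehyde appears at: CH(CHO), CH(CHO) → 2.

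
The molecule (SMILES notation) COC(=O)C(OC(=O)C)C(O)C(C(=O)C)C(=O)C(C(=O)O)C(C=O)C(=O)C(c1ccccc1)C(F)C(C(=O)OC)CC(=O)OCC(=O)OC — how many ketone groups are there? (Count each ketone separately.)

CH3O–C(=O)–: carbonyl C bonded to C and to –OCH3 → ester (not ketone + ether).
pendant –OC(=O)CH3: an acyloxy group → ester.
–OH on an sp³ carbon → alcohol (secondary).
pendant –COCH3: carbonyl C bonded to two carbons → ketone.
–C(=O)– with carbon on both sides → ketone.
pendant –COOH: carbonyl C bonded to C and –OH → carboxylic acid.
pendant –CHO: carbonyl C bonded to C and H → aldehyde.
–C(=O)– with carbon on both sides → ketone.
pendant –C6H5: benzene ring → arene.
halogen on an sp³ carbon → alkyl halide.
pendant –COOCH3: carbonyl C bonded to C and –OCH3 → ester.
–C(=O)–O–C with C on the carbonyl side → ester.
–C(=O)OCH3: carbonyl C bonded to C and to –OCH3 → ester (not ketone + ether).
Ketone appears at: CH(COCH3), CO, CO → 3.

3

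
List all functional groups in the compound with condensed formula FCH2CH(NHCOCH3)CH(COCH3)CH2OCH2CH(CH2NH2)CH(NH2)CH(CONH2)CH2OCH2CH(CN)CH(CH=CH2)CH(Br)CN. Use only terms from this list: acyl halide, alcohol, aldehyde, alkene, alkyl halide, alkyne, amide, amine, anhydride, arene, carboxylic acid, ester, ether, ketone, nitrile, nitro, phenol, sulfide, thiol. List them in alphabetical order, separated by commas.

Working along the chain:
  FCH2: halogen on an sp³ carbon → alkyl halide.
  CH(NHCOCH3): pendant –NHC(=O)CH3: N bonded to a carbonyl → amide (not amine).
  CH(COCH3): pendant –COCH3: carbonyl C bonded to two carbons → ketone.
  CH2OCH2: C–O–C with sp³ carbons on both sides and no adjacent C=O → ether.
  CH(CH2NH2): pendant –CH2NH2: N on sp³ C, no adjacent C=O → amine.
  CH(NH2): –NH2 on an sp³ carbon with no adjacent C=O → amine.
  CH(CONH2): pendant –CONH2: carbonyl C bonded to C and N → amide.
  CH2OCH2: C–O–C with sp³ carbons on both sides and no adjacent C=O → ether.
  CH(CN): pendant –C≡N: nitrile.
  CH(CH=CH2): pendant –CH=CH2: C=C double bond → alkene.
  CH(Br): halogen on an sp³ carbon → alkyl halide.
  CN: –C≡N: carbon triple-bonded to nitrogen → nitrile.

alkene, alkyl halide, amide, amine, ether, ketone, nitrile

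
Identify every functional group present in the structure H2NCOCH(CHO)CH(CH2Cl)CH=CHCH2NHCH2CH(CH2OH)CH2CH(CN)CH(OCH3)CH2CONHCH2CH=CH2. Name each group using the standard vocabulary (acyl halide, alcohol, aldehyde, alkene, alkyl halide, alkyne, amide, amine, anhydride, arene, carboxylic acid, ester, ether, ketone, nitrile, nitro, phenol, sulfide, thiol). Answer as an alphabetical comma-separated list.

Working along the chain:
  H2NCO: –C(=O)NH2: carbonyl C bonded to C and to N → amide (the N is not a separate amine).
  CH(CHO): pendant –CHO: carbonyl C bonded to C and H → aldehyde.
  CH(CH2Cl): pendant –CH2X: halogen on sp³ carbon → alkyl halide.
  CH=CH: C=C double bond → alkene.
  CH2NHCH2: C–N–C with sp³ carbons and no adjacent C=O → amine (secondary).
  CH(CH2OH): pendant –CH2OH on an sp³ backbone C → alcohol.
  CH(CN): pendant –C≡N: nitrile.
  CH(OCH3): pendant –OCH3: C–O–C with sp³ C, no adjacent C=O → ether.
  CH2CONHCH2: –C(=O)–N– linkage → amide (the N is not an amine).
  CH=CH2: C=C double bond → alkene.

alcohol, aldehyde, alkene, alkyl halide, amide, amine, ether, nitrile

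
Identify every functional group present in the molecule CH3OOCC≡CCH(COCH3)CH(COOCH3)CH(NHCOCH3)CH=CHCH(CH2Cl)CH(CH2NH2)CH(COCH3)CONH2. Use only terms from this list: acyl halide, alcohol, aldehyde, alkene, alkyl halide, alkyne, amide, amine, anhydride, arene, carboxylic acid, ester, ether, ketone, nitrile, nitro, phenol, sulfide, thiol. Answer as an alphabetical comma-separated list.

CH3O–C(=O)–: carbonyl C bonded to C and to –OCH3 → ester (not ketone + ether).
C≡C triple bond → alkyne.
pendant –COCH3: carbonyl C bonded to two carbons → ketone.
pendant –COOCH3: carbonyl C bonded to C and –OCH3 → ester.
pendant –NHC(=O)CH3: N bonded to a carbonyl → amide (not amine).
C=C double bond → alkene.
pendant –CH2X: halogen on sp³ carbon → alkyl halide.
pendant –CH2NH2: N on sp³ C, no adjacent C=O → amine.
pendant –COCH3: carbonyl C bonded to two carbons → ketone.
–C(=O)NH2: carbonyl C bonded to C and to N → amide (the N is not a separate amine).

alkene, alkyl halide, alkyne, amide, amine, ester, ketone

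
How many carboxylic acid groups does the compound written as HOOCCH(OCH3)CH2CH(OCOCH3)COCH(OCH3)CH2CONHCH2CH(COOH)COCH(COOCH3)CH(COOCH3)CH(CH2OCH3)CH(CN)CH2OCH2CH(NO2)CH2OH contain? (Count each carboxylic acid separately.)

2

–COOH: carbonyl C bonded to –OH and C → carboxylic acid (the –OH is not a separate alcohol).
pendant –OCH3: C–O–C with sp³ C, no adjacent C=O → ether.
pendant –OC(=O)CH3: an acyloxy group → ester.
–C(=O)– with carbon on both sides → ketone.
pendant –OCH3: C–O–C with sp³ C, no adjacent C=O → ether.
–C(=O)–N– linkage → amide (the N is not an amine).
pendant –COOH: carbonyl C bonded to C and –OH → carboxylic acid.
–C(=O)– with carbon on both sides → ketone.
pendant –COOCH3: carbonyl C bonded to C and –OCH3 → ester.
pendant –COOCH3: carbonyl C bonded to C and –OCH3 → ester.
pendant –CH2OCH3: C–O–C linkage → ether.
pendant –C≡N: nitrile.
C–O–C with sp³ carbons on both sides and no adjacent C=O → ether.
–NO2 on an sp³ carbon → nitro (the N=O is not a carbonyl).
–OH on an sp³ carbon → alcohol.
Carboxylic acid appears at: HOOC, CH(COOH) → 2.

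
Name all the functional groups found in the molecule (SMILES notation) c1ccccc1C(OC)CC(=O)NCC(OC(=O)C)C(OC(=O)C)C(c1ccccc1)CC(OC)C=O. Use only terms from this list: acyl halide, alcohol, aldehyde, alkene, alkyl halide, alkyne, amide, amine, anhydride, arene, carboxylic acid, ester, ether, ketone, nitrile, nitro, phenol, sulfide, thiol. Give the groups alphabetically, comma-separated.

aldehyde, amide, arene, ester, ether

C6H5– phenyl ring → arene.
pendant –OCH3: C–O–C with sp³ C, no adjacent C=O → ether.
–C(=O)–N– linkage → amide (the N is not an amine).
pendant –OC(=O)CH3: an acyloxy group → ester.
pendant –OC(=O)CH3: an acyloxy group → ester.
pendant –C6H5: benzene ring → arene.
pendant –OCH3: C–O–C with sp³ C, no adjacent C=O → ether.
terminal –CHO: carbonyl C bonded to H and C → aldehyde.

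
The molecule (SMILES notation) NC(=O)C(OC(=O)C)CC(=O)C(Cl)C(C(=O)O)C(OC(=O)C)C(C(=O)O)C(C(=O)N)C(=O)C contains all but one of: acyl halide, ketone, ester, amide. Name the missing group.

amide: present (H2NCO — –C(=O)NH2: carbonyl C bonded to C and to N → amide (the N is not a separate amine)).
ester: present (CH(OCOCH3) — pendant –OC(=O)CH3: an acyloxy group → ester).
ketone: present (CO — –C(=O)– with carbon on both sides → ketone).
acyl halide: no segment matches this pattern.

acyl halide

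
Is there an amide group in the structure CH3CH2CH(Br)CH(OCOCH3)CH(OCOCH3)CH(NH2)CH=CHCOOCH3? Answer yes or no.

halogen on an sp³ carbon → alkyl halide.
pendant –OC(=O)CH3: an acyloxy group → ester.
pendant –OC(=O)CH3: an acyloxy group → ester.
–NH2 on an sp³ carbon with no adjacent C=O → amine.
C=C double bond → alkene.
–C(=O)OCH3: carbonyl C bonded to C and to –OCH3 → ester (not ketone + ether).
The groups actually present are: alkene, alkyl halide, amine, ester.

no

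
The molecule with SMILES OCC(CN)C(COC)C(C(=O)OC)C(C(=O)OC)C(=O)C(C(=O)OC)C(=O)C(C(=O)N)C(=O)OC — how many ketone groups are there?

Working along the chain:
  HOCH2: HO– on an sp³ carbon → alcohol.
  CH(CH2NH2): pendant –CH2NH2: N on sp³ C, no adjacent C=O → amine.
  CH(CH2OCH3): pendant –CH2OCH3: C–O–C linkage → ether.
  CH(COOCH3): pendant –COOCH3: carbonyl C bonded to C and –OCH3 → ester.
  CH(COOCH3): pendant –COOCH3: carbonyl C bonded to C and –OCH3 → ester.
  CO: –C(=O)– with carbon on both sides → ketone.
  CH(COOCH3): pendant –COOCH3: carbonyl C bonded to C and –OCH3 → ester.
  CO: –C(=O)– with carbon on both sides → ketone.
  CH(CONH2): pendant –CONH2: carbonyl C bonded to C and N → amide.
  COOCH3: –C(=O)OCH3: carbonyl C bonded to C and to –OCH3 → ester (not ketone + ether).
Ketone appears at: CO, CO → 2.

2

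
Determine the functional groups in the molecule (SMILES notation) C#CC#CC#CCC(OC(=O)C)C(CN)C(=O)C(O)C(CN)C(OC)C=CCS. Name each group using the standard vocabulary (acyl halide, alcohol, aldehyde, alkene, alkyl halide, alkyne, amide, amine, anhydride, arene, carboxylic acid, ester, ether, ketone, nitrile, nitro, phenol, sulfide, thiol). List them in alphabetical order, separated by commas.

C≡C triple bond → alkyne.
C≡C triple bond → alkyne.
C≡C triple bond → alkyne.
pendant –OC(=O)CH3: an acyloxy group → ester.
pendant –CH2NH2: N on sp³ C, no adjacent C=O → amine.
–C(=O)– with carbon on both sides → ketone.
–OH on an sp³ carbon → alcohol (secondary).
pendant –CH2NH2: N on sp³ C, no adjacent C=O → amine.
pendant –OCH3: C–O–C with sp³ C, no adjacent C=O → ether.
C=C double bond → alkene.
–SH on an sp³ carbon → thiol.

alcohol, alkene, alkyne, amine, ester, ether, ketone, thiol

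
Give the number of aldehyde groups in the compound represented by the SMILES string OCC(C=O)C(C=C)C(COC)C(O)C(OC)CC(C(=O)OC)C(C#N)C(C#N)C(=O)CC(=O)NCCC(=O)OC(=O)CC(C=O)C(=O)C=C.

Working along the chain:
  HOCH2: HO– on an sp³ carbon → alcohol.
  CH(CHO): pendant –CHO: carbonyl C bonded to C and H → aldehyde.
  CH(CH=CH2): pendant –CH=CH2: C=C double bond → alkene.
  CH(CH2OCH3): pendant –CH2OCH3: C–O–C linkage → ether.
  CH(OH): –OH on an sp³ carbon → alcohol (secondary).
  CH(OCH3): pendant –OCH3: C–O–C with sp³ C, no adjacent C=O → ether.
  CH(COOCH3): pendant –COOCH3: carbonyl C bonded to C and –OCH3 → ester.
  CH(CN): pendant –C≡N: nitrile.
  CH(CN): pendant –C≡N: nitrile.
  CO: –C(=O)– with carbon on both sides → ketone.
  CH2CONHCH2: –C(=O)–N– linkage → amide (the N is not an amine).
  CH2CO-O-COCH2: two acyl groups sharing one oxygen, –C(=O)–O–C(=O)– → anhydride.
  CH(CHO): pendant –CHO: carbonyl C bonded to C and H → aldehyde.
  CO: –C(=O)– with carbon on both sides → ketone.
  CH=CH2: C=C double bond → alkene.
Aldehyde appears at: CH(CHO), CH(CHO) → 2.

2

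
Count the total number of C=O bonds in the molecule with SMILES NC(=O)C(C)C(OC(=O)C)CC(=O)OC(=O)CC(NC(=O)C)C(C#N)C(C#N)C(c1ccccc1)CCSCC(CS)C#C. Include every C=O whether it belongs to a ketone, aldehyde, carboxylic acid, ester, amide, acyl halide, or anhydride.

H2NCO: amide, 1 C=O (running total 1).
CH(OCOCH3): ester, 1 C=O (running total 2).
CH2CO-O-COCH2: anhydride, 2 C=O (running total 4).
CH(NHCOCH3): amide, 1 C=O (running total 5).

5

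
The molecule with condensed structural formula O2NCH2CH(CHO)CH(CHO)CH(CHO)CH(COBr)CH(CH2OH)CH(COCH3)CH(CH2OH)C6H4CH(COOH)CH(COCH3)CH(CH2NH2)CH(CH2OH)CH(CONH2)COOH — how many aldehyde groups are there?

3

Reading the structure from left to right:
  O2NCH2: –NO2 on carbon → nitro group.
  CH(CHO): pendant –CHO: carbonyl C bonded to C and H → aldehyde.
  CH(CHO): pendant –CHO: carbonyl C bonded to C and H → aldehyde.
  CH(CHO): pendant –CHO: carbonyl C bonded to C and H → aldehyde.
  CH(COBr): pendant –C(=O)X: carbonyl C bonded to C and halogen → acyl halide.
  CH(CH2OH): pendant –CH2OH on an sp³ backbone C → alcohol.
  CH(COCH3): pendant –COCH3: carbonyl C bonded to two carbons → ketone.
  CH(CH2OH): pendant –CH2OH on an sp³ backbone C → alcohol.
  C6H4: para-disubstituted benzene ring → arene.
  CH(COOH): pendant –COOH: carbonyl C bonded to C and –OH → carboxylic acid.
  CH(COCH3): pendant –COCH3: carbonyl C bonded to two carbons → ketone.
  CH(CH2NH2): pendant –CH2NH2: N on sp³ C, no adjacent C=O → amine.
  CH(CH2OH): pendant –CH2OH on an sp³ backbone C → alcohol.
  CH(CONH2): pendant –CONH2: carbonyl C bonded to C and N → amide.
  COOH: –COOH: carbonyl C bonded to –OH and C → carboxylic acid (the –OH is not a separate alcohol).
Aldehyde appears at: CH(CHO), CH(CHO), CH(CHO) → 3.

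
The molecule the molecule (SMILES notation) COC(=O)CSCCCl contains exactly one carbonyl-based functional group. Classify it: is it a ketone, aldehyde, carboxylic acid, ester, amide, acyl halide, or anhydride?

ester

The carbonyl is in the CH3OOC segment: CH3O–C(=O)–: carbonyl C bonded to C and to –OCH3 → ester (not ketone + ether).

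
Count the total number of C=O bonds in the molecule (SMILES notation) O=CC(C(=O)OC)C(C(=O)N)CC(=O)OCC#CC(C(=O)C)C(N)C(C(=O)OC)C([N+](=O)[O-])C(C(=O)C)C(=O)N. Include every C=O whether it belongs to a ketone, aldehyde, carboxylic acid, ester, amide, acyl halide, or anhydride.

8

OHC: aldehyde, 1 C=O (running total 1).
CH(COOCH3): ester, 1 C=O (running total 2).
CH(CONH2): amide, 1 C=O (running total 3).
CH2COOCH2: ester, 1 C=O (running total 4).
CH(COCH3): ketone, 1 C=O (running total 5).
CH(COOCH3): ester, 1 C=O (running total 6).
CH(COCH3): ketone, 1 C=O (running total 7).
CONH2: amide, 1 C=O (running total 8).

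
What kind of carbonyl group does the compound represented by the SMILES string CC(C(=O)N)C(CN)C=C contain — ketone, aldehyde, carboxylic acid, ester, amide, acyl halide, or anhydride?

amide

The carbonyl is in the CH(CONH2) segment: pendant –CONH2: carbonyl C bonded to C and N → amide.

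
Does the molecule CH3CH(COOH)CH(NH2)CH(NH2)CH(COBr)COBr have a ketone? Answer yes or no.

Reading the structure from left to right:
  CH(COOH): pendant –COOH: carbonyl C bonded to C and –OH → carboxylic acid.
  CH(NH2): –NH2 on an sp³ carbon with no adjacent C=O → amine.
  CH(NH2): –NH2 on an sp³ carbon with no adjacent C=O → amine.
  CH(COBr): pendant –C(=O)X: carbonyl C bonded to C and halogen → acyl halide.
  COBr: –C(=O)Br: carbonyl C bonded to C and to a halogen → acyl halide (not alkyl halide).
In CH(COOH), the C=O bears an –OH, making it a carboxylic acid rather than a ketone. In each of CH(COBr) and COBr, the C=O is bonded to a halogen, which defines an acyl halide, not a ketone.
The groups actually present are: acyl halide, amine, carboxylic acid.

no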